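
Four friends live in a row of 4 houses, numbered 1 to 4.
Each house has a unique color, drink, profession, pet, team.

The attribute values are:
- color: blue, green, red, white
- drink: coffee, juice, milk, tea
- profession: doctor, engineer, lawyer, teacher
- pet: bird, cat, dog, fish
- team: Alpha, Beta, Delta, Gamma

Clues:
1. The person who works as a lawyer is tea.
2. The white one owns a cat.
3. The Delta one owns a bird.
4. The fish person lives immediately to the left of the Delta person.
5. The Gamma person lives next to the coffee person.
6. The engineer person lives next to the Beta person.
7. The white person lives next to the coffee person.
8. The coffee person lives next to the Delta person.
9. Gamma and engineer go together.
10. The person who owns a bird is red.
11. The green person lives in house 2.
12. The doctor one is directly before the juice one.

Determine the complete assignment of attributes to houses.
Solution:

House | Color | Drink | Profession | Pet | Team
-----------------------------------------------
  1   | white | milk | engineer | cat | Gamma
  2   | green | coffee | doctor | fish | Beta
  3   | red | juice | teacher | bird | Delta
  4   | blue | tea | lawyer | dog | Alpha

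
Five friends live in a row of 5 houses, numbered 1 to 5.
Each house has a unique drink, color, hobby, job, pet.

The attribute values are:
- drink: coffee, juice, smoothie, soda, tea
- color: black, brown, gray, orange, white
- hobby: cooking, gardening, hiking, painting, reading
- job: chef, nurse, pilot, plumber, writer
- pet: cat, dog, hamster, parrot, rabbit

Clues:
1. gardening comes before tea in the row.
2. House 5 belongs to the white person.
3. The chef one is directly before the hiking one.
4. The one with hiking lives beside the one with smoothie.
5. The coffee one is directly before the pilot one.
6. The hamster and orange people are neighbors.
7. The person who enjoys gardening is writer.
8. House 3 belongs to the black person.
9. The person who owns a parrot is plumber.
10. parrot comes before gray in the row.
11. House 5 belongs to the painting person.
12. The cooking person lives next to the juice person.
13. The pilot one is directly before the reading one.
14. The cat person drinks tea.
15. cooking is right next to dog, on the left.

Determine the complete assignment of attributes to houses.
Solution:

House | Drink | Color | Hobby | Job | Pet
-----------------------------------------
  1   | coffee | brown | cooking | chef | hamster
  2   | juice | orange | hiking | pilot | dog
  3   | smoothie | black | reading | plumber | parrot
  4   | soda | gray | gardening | writer | rabbit
  5   | tea | white | painting | nurse | cat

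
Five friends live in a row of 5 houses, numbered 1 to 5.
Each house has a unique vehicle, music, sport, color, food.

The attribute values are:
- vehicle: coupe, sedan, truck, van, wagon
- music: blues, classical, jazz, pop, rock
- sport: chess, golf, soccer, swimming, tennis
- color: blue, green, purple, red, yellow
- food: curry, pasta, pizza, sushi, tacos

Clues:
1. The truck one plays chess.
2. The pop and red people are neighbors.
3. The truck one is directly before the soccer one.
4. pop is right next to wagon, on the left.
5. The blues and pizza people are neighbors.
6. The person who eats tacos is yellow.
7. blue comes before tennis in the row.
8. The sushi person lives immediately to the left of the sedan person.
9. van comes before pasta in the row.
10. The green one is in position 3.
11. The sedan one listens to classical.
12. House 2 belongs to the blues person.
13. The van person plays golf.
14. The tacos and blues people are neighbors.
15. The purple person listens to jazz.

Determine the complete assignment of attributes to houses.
Solution:

House | Vehicle | Music | Sport | Color | Food
----------------------------------------------
  1   | truck | pop | chess | yellow | tacos
  2   | wagon | blues | soccer | red | sushi
  3   | sedan | classical | swimming | green | pizza
  4   | van | rock | golf | blue | curry
  5   | coupe | jazz | tennis | purple | pasta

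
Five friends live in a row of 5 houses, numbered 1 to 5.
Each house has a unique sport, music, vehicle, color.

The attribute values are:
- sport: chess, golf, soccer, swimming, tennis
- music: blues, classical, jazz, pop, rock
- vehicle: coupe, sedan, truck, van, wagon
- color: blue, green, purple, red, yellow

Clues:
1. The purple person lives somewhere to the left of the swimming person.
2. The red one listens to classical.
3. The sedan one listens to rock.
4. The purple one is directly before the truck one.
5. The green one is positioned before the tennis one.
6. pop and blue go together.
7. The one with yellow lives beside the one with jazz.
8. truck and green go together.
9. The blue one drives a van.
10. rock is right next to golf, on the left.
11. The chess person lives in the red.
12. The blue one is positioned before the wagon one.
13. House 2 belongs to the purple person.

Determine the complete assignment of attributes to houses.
Solution:

House | Sport | Music | Vehicle | Color
---------------------------------------
  1   | soccer | rock | sedan | yellow
  2   | golf | jazz | coupe | purple
  3   | swimming | blues | truck | green
  4   | tennis | pop | van | blue
  5   | chess | classical | wagon | red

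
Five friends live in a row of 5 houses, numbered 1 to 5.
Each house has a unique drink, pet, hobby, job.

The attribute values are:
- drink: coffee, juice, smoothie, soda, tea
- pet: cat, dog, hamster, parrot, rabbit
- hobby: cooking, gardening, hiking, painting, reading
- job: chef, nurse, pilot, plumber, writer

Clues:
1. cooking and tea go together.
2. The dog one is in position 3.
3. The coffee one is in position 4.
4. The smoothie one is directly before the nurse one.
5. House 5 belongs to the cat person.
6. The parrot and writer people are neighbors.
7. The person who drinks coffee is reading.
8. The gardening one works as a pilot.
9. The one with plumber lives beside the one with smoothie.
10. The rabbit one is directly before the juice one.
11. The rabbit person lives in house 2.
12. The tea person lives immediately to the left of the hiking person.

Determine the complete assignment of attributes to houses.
Solution:

House | Drink | Pet | Hobby | Job
---------------------------------
  1   | tea | parrot | cooking | plumber
  2   | smoothie | rabbit | hiking | writer
  3   | juice | dog | painting | nurse
  4   | coffee | hamster | reading | chef
  5   | soda | cat | gardening | pilot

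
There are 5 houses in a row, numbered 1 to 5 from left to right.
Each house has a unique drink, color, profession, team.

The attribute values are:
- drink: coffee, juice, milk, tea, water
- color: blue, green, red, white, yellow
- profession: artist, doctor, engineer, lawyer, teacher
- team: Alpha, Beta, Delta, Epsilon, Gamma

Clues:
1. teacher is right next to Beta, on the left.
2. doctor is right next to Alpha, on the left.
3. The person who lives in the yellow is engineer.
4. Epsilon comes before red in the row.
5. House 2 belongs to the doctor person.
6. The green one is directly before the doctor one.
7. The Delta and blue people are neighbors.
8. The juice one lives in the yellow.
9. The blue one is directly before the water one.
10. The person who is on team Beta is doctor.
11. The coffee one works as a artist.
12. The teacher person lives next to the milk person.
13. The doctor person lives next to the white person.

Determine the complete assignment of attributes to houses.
Solution:

House | Drink | Color | Profession | Team
-----------------------------------------
  1   | tea | green | teacher | Delta
  2   | milk | blue | doctor | Beta
  3   | water | white | lawyer | Alpha
  4   | juice | yellow | engineer | Epsilon
  5   | coffee | red | artist | Gamma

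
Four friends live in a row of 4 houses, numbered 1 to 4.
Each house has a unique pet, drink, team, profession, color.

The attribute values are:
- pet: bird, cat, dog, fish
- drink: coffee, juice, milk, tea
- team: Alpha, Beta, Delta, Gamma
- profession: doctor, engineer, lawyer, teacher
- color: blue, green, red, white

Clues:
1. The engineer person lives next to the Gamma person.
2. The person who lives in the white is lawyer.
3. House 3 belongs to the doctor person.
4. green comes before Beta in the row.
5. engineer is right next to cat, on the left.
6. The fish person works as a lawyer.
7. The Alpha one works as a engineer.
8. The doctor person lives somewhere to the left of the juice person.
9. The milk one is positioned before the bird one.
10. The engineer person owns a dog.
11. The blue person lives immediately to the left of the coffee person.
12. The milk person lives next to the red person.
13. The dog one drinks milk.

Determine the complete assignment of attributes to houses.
Solution:

House | Pet | Drink | Team | Profession | Color
-----------------------------------------------
  1   | dog | milk | Alpha | engineer | blue
  2   | cat | coffee | Gamma | teacher | red
  3   | bird | tea | Delta | doctor | green
  4   | fish | juice | Beta | lawyer | white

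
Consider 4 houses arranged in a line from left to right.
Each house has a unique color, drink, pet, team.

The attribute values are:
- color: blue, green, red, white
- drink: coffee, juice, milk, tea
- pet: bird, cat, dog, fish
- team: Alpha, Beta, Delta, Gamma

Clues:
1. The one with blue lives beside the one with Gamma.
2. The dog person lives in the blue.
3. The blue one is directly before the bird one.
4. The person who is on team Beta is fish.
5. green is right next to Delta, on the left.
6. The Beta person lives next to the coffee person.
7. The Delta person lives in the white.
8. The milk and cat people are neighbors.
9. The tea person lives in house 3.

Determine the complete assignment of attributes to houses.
Solution:

House | Color | Drink | Pet | Team
----------------------------------
  1   | green | milk | fish | Beta
  2   | white | coffee | cat | Delta
  3   | blue | tea | dog | Alpha
  4   | red | juice | bird | Gamma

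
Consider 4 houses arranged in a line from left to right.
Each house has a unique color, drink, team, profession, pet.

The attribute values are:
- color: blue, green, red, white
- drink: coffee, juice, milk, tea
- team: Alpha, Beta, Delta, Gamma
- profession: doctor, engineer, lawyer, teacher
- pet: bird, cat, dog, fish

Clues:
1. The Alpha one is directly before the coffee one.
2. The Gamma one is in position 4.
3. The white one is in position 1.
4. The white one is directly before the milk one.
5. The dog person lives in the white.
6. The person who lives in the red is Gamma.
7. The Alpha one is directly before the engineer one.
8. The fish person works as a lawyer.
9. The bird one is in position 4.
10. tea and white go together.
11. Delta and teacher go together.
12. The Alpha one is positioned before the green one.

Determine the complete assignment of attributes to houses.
Solution:

House | Color | Drink | Team | Profession | Pet
-----------------------------------------------
  1   | white | tea | Delta | teacher | dog
  2   | blue | milk | Alpha | lawyer | fish
  3   | green | coffee | Beta | engineer | cat
  4   | red | juice | Gamma | doctor | bird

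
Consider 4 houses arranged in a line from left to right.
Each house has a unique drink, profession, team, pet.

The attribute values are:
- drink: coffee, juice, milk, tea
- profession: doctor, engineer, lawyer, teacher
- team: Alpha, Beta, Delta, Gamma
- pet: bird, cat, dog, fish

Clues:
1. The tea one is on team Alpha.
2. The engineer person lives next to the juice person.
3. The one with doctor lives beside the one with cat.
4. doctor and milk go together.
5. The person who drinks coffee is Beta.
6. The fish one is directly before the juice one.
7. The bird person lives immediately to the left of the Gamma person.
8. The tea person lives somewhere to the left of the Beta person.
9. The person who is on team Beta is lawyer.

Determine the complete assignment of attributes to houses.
Solution:

House | Drink | Profession | Team | Pet
---------------------------------------
  1   | tea | engineer | Alpha | fish
  2   | juice | teacher | Delta | bird
  3   | milk | doctor | Gamma | dog
  4   | coffee | lawyer | Beta | cat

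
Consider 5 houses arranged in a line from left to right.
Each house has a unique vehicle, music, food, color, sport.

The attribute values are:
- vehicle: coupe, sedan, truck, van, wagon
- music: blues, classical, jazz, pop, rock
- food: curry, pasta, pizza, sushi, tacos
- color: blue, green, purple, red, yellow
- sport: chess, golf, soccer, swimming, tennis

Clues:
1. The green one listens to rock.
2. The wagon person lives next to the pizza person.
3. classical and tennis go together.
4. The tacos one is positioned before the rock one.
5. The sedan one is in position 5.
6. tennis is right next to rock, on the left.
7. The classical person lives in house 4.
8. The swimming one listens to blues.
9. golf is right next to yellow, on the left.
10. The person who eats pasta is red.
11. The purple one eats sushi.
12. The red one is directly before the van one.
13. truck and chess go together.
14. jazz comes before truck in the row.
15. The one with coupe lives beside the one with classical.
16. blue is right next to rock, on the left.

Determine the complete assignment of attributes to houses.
Solution:

House | Vehicle | Music | Food | Color | Sport
----------------------------------------------
  1   | wagon | jazz | sushi | purple | golf
  2   | truck | pop | pizza | yellow | chess
  3   | coupe | blues | pasta | red | swimming
  4   | van | classical | tacos | blue | tennis
  5   | sedan | rock | curry | green | soccer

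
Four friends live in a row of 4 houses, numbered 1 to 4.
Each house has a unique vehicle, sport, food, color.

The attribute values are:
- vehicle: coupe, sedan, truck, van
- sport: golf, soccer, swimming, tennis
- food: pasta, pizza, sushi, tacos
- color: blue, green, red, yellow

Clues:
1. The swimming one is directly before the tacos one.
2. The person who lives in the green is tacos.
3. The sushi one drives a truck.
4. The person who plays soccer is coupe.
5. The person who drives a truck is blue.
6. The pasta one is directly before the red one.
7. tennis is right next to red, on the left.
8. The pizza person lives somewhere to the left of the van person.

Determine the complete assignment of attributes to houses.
Solution:

House | Vehicle | Sport | Food | Color
--------------------------------------
  1   | sedan | tennis | pasta | yellow
  2   | coupe | soccer | pizza | red
  3   | truck | swimming | sushi | blue
  4   | van | golf | tacos | green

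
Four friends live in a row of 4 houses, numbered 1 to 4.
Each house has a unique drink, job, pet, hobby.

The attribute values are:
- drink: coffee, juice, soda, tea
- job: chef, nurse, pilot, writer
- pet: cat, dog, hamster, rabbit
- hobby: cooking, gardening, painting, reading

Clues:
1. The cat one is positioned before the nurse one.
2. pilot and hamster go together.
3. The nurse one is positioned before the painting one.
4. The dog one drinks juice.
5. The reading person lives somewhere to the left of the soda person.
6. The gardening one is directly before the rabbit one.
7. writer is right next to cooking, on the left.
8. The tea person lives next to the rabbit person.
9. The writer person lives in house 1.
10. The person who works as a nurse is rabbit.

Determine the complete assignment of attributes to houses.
Solution:

House | Drink | Job | Pet | Hobby
---------------------------------
  1   | tea | writer | cat | gardening
  2   | coffee | nurse | rabbit | cooking
  3   | juice | chef | dog | reading
  4   | soda | pilot | hamster | painting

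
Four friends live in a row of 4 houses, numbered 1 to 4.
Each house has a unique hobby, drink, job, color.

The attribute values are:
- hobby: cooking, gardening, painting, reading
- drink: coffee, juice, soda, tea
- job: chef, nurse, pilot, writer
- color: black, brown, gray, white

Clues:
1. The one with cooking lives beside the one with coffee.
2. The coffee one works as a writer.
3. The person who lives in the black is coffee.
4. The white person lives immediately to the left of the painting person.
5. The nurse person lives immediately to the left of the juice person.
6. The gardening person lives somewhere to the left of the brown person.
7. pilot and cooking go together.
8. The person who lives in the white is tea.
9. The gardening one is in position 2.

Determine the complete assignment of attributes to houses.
Solution:

House | Hobby | Drink | Job | Color
-----------------------------------
  1   | cooking | soda | pilot | gray
  2   | gardening | coffee | writer | black
  3   | reading | tea | nurse | white
  4   | painting | juice | chef | brown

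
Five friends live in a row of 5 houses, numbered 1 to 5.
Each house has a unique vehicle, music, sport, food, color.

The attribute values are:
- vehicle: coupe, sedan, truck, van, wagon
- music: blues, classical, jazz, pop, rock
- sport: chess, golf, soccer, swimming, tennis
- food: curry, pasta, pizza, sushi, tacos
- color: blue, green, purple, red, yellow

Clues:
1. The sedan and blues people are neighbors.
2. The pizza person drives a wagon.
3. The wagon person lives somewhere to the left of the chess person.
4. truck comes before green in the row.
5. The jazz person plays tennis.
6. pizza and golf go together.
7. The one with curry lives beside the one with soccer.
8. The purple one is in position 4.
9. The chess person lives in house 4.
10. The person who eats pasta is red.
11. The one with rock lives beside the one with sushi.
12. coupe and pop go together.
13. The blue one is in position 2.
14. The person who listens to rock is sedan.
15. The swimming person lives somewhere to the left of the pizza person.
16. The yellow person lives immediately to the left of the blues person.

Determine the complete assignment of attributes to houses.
Solution:

House | Vehicle | Music | Sport | Food | Color
----------------------------------------------
  1   | sedan | rock | swimming | curry | yellow
  2   | truck | blues | soccer | sushi | blue
  3   | wagon | classical | golf | pizza | green
  4   | coupe | pop | chess | tacos | purple
  5   | van | jazz | tennis | pasta | red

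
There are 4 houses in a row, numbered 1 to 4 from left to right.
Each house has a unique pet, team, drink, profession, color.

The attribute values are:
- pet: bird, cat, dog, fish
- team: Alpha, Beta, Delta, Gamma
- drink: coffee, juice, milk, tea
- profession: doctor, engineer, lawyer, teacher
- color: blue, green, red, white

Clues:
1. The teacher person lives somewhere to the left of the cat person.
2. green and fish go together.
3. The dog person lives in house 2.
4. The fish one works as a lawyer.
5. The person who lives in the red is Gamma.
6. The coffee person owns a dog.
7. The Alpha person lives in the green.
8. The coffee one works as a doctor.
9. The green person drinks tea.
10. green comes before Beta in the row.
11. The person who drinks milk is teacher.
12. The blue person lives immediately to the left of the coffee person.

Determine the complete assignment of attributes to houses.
Solution:

House | Pet | Team | Drink | Profession | Color
-----------------------------------------------
  1   | bird | Delta | milk | teacher | blue
  2   | dog | Gamma | coffee | doctor | red
  3   | fish | Alpha | tea | lawyer | green
  4   | cat | Beta | juice | engineer | white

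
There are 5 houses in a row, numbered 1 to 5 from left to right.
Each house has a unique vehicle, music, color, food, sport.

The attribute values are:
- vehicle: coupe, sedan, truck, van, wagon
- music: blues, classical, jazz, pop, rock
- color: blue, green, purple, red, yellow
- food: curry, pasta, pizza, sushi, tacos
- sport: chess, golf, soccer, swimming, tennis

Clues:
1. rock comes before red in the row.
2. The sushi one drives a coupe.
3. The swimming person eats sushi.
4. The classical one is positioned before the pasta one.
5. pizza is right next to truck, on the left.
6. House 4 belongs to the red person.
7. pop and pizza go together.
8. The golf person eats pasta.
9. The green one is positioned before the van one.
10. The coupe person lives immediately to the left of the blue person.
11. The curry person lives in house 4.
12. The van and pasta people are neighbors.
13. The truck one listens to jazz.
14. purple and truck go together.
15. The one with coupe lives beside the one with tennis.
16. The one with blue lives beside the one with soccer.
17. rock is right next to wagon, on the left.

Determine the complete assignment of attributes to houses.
Solution:

House | Vehicle | Music | Color | Food | Sport
----------------------------------------------
  1   | coupe | rock | green | sushi | swimming
  2   | wagon | pop | blue | pizza | tennis
  3   | truck | jazz | purple | tacos | soccer
  4   | van | classical | red | curry | chess
  5   | sedan | blues | yellow | pasta | golf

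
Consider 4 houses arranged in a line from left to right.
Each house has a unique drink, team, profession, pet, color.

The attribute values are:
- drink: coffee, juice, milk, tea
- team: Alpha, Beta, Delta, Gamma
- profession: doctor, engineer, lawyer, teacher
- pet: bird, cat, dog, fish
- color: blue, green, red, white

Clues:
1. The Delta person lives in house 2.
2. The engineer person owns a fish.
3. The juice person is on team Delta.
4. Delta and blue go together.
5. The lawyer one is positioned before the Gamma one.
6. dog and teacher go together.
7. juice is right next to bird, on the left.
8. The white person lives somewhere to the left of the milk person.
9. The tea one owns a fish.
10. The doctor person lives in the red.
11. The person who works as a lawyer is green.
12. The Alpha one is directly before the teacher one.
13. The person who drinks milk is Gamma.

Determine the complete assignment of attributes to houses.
Solution:

House | Drink | Team | Profession | Pet | Color
-----------------------------------------------
  1   | tea | Alpha | engineer | fish | white
  2   | juice | Delta | teacher | dog | blue
  3   | coffee | Beta | lawyer | bird | green
  4   | milk | Gamma | doctor | cat | red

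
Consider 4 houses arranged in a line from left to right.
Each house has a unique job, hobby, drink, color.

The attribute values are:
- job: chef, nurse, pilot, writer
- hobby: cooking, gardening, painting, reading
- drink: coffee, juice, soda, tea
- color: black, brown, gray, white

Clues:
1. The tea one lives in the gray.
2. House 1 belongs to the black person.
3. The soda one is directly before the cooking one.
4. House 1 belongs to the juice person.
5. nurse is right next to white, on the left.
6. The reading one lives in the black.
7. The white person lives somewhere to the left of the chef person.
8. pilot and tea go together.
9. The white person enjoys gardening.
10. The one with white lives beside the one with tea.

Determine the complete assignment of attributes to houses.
Solution:

House | Job | Hobby | Drink | Color
-----------------------------------
  1   | nurse | reading | juice | black
  2   | writer | gardening | soda | white
  3   | pilot | cooking | tea | gray
  4   | chef | painting | coffee | brown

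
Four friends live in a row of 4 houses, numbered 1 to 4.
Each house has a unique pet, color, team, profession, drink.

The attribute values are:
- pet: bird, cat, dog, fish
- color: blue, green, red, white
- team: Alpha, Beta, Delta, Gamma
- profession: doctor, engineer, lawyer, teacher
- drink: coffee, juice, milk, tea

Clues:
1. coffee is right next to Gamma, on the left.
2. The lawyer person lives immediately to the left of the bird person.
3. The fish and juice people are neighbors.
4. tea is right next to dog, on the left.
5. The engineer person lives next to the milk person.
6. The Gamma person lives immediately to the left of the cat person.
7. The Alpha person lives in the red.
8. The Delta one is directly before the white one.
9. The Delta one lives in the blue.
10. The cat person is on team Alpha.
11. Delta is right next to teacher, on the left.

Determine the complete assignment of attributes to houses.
Solution:

House | Pet | Color | Team | Profession | Drink
-----------------------------------------------
  1   | fish | blue | Delta | lawyer | coffee
  2   | bird | white | Gamma | teacher | juice
  3   | cat | red | Alpha | engineer | tea
  4   | dog | green | Beta | doctor | milk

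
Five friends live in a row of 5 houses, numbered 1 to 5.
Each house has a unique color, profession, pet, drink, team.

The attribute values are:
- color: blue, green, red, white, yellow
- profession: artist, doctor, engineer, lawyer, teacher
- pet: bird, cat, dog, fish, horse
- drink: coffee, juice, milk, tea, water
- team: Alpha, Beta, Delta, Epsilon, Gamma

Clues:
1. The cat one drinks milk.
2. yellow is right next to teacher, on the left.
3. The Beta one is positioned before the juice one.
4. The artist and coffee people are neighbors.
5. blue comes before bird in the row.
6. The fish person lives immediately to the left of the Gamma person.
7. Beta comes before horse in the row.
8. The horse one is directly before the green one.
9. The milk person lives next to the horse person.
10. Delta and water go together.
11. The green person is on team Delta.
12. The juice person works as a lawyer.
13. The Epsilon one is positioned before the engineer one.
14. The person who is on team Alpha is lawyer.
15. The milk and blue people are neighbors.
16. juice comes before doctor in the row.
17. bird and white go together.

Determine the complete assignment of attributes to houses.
Solution:

House | Color | Profession | Pet | Drink | Team
-----------------------------------------------
  1   | yellow | artist | cat | milk | Beta
  2   | blue | teacher | horse | coffee | Epsilon
  3   | green | engineer | dog | water | Delta
  4   | red | lawyer | fish | juice | Alpha
  5   | white | doctor | bird | tea | Gamma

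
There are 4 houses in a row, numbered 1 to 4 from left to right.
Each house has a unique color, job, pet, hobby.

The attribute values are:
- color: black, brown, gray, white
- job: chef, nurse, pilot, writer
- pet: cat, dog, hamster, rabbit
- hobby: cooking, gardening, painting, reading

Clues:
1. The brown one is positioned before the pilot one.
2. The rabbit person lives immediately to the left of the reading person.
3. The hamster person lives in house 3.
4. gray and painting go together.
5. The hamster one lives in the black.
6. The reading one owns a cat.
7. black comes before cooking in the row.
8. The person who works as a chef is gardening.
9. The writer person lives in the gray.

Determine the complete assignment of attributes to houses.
Solution:

House | Color | Job | Pet | Hobby
---------------------------------
  1   | gray | writer | rabbit | painting
  2   | brown | nurse | cat | reading
  3   | black | chef | hamster | gardening
  4   | white | pilot | dog | cooking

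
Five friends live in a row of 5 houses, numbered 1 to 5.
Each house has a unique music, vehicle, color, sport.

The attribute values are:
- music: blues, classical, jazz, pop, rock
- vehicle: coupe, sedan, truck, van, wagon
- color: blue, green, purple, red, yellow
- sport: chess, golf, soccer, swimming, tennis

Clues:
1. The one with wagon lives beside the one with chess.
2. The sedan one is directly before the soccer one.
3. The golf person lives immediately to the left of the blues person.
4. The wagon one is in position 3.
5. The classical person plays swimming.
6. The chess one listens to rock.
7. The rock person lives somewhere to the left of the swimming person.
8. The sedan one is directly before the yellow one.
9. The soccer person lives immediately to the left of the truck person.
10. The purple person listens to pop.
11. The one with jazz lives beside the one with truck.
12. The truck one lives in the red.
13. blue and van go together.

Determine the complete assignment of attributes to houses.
Solution:

House | Music | Vehicle | Color | Sport
---------------------------------------
  1   | pop | coupe | purple | golf
  2   | blues | sedan | green | tennis
  3   | jazz | wagon | yellow | soccer
  4   | rock | truck | red | chess
  5   | classical | van | blue | swimming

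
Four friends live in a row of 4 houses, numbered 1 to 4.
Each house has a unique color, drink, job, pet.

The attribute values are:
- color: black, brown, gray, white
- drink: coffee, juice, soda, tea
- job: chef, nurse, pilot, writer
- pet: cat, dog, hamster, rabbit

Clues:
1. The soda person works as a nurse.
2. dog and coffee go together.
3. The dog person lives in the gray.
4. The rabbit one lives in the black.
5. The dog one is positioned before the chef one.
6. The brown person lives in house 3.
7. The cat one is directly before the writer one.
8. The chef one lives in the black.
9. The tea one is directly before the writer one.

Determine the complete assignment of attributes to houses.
Solution:

House | Color | Drink | Job | Pet
---------------------------------
  1   | white | tea | pilot | cat
  2   | gray | coffee | writer | dog
  3   | brown | soda | nurse | hamster
  4   | black | juice | chef | rabbit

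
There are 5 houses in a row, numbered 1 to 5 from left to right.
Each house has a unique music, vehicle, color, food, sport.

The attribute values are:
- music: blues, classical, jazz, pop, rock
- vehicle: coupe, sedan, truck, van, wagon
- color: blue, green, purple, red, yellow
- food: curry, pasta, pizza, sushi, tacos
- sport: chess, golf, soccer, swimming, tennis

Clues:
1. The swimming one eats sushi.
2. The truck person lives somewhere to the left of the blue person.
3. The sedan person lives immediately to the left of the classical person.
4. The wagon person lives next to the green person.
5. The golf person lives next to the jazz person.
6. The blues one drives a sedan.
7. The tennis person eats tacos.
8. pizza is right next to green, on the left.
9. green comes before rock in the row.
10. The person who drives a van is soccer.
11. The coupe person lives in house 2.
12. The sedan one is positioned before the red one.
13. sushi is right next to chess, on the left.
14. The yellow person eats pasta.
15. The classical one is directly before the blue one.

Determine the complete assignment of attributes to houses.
Solution:

House | Music | Vehicle | Color | Food | Sport
----------------------------------------------
  1   | pop | wagon | purple | pizza | golf
  2   | jazz | coupe | green | sushi | swimming
  3   | blues | sedan | yellow | pasta | chess
  4   | classical | truck | red | tacos | tennis
  5   | rock | van | blue | curry | soccer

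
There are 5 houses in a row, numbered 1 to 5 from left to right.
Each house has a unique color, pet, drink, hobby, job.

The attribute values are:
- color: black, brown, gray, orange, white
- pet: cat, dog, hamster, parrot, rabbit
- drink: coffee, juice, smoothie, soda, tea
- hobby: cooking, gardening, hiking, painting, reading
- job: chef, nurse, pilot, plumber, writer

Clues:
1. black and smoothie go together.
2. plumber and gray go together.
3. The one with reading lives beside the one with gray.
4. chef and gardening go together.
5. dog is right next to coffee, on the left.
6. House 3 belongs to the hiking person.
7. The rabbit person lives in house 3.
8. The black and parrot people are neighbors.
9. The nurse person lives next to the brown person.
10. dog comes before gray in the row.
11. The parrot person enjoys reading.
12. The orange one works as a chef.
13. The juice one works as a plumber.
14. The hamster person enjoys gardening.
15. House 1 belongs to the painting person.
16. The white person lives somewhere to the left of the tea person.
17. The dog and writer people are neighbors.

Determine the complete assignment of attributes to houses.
Solution:

House | Color | Pet | Drink | Hobby | Job
-----------------------------------------
  1   | black | dog | smoothie | painting | nurse
  2   | brown | parrot | coffee | reading | writer
  3   | gray | rabbit | juice | hiking | plumber
  4   | white | cat | soda | cooking | pilot
  5   | orange | hamster | tea | gardening | chef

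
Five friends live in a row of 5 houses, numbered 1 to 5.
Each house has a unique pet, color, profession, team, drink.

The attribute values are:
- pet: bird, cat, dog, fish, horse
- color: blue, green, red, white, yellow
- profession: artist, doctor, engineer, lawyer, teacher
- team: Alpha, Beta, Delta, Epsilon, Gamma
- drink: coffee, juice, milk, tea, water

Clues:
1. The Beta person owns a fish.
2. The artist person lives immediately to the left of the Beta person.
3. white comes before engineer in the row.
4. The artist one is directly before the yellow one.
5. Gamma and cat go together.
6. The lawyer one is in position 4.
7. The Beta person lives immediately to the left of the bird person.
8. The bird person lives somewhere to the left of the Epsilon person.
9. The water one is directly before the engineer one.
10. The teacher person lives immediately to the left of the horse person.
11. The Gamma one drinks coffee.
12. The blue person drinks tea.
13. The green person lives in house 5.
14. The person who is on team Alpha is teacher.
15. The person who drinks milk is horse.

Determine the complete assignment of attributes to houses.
Solution:

House | Pet | Color | Profession | Team | Drink
-----------------------------------------------
  1   | dog | white | artist | Delta | water
  2   | fish | yellow | engineer | Beta | juice
  3   | bird | blue | teacher | Alpha | tea
  4   | horse | red | lawyer | Epsilon | milk
  5   | cat | green | doctor | Gamma | coffee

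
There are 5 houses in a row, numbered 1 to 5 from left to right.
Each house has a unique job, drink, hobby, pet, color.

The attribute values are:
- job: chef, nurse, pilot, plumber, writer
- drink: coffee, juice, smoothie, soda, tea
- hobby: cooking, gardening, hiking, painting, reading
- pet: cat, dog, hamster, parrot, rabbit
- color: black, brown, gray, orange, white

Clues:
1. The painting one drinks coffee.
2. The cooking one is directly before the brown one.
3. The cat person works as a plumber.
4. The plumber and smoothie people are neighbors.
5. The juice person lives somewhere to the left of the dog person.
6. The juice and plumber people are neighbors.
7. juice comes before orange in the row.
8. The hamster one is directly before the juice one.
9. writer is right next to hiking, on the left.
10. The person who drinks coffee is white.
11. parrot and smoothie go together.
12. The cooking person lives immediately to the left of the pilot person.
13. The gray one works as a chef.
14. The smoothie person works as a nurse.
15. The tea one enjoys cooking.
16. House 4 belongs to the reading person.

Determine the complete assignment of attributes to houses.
Solution:

House | Job | Drink | Hobby | Pet | Color
-----------------------------------------
  1   | writer | tea | cooking | hamster | black
  2   | pilot | juice | hiking | rabbit | brown
  3   | plumber | coffee | painting | cat | white
  4   | nurse | smoothie | reading | parrot | orange
  5   | chef | soda | gardening | dog | gray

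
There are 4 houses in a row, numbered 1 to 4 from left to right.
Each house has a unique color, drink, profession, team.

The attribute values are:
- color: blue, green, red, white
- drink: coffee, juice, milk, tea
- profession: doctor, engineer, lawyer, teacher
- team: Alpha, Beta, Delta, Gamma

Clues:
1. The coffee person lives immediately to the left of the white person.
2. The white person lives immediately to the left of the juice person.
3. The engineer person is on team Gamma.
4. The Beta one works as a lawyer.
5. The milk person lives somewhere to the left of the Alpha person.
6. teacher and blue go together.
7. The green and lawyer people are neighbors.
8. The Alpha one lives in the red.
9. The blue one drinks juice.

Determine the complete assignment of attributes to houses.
Solution:

House | Color | Drink | Profession | Team
-----------------------------------------
  1   | green | coffee | engineer | Gamma
  2   | white | milk | lawyer | Beta
  3   | blue | juice | teacher | Delta
  4   | red | tea | doctor | Alpha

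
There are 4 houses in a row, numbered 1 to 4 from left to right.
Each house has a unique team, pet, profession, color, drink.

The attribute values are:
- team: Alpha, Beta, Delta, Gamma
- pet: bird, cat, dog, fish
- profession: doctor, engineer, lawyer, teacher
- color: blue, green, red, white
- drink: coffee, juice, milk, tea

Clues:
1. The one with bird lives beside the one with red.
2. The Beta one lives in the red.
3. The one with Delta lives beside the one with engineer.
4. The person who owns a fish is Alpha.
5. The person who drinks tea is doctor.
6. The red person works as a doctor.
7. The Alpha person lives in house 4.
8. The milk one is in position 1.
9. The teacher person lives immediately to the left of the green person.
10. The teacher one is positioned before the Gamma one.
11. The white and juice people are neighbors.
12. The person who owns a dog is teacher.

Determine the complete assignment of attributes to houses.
Solution:

House | Team | Pet | Profession | Color | Drink
-----------------------------------------------
  1   | Delta | dog | teacher | white | milk
  2   | Gamma | bird | engineer | green | juice
  3   | Beta | cat | doctor | red | tea
  4   | Alpha | fish | lawyer | blue | coffee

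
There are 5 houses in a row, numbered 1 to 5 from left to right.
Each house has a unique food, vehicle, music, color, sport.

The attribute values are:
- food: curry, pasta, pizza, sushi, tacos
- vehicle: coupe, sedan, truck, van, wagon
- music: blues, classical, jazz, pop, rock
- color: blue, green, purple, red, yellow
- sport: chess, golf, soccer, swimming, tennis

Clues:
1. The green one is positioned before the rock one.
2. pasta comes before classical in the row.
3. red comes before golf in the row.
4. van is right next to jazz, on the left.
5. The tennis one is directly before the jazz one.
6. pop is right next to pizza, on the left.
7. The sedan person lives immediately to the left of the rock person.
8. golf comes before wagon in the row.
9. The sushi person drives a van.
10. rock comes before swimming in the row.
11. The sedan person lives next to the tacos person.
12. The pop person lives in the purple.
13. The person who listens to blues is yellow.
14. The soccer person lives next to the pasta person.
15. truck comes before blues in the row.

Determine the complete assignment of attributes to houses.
Solution:

House | Food | Vehicle | Music | Color | Sport
----------------------------------------------
  1   | sushi | van | pop | purple | tennis
  2   | pizza | sedan | jazz | green | chess
  3   | tacos | truck | rock | red | soccer
  4   | pasta | coupe | blues | yellow | golf
  5   | curry | wagon | classical | blue | swimming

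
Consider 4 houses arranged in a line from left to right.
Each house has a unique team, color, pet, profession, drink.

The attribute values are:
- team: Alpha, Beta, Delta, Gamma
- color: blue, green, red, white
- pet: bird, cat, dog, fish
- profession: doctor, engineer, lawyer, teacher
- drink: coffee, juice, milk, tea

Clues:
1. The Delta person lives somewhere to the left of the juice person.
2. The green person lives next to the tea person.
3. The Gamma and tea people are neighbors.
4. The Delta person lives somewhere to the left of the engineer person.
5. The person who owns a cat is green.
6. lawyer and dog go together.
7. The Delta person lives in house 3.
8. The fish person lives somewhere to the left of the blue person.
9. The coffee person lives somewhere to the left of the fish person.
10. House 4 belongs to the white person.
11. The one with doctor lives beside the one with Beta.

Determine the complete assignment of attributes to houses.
Solution:

House | Team | Color | Pet | Profession | Drink
-----------------------------------------------
  1   | Gamma | green | cat | doctor | coffee
  2   | Beta | red | fish | teacher | tea
  3   | Delta | blue | dog | lawyer | milk
  4   | Alpha | white | bird | engineer | juice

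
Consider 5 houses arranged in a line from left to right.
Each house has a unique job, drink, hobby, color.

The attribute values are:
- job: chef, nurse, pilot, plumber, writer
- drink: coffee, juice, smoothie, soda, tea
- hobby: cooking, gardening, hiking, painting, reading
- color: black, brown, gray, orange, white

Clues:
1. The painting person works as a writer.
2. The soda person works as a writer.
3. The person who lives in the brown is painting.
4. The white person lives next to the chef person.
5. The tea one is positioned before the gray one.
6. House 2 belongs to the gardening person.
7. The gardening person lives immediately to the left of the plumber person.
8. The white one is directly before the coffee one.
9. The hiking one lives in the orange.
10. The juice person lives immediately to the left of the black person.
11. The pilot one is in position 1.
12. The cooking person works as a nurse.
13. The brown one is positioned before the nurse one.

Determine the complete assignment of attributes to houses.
Solution:

House | Job | Drink | Hobby | Color
-----------------------------------
  1   | pilot | juice | reading | white
  2   | chef | coffee | gardening | black
  3   | plumber | tea | hiking | orange
  4   | writer | soda | painting | brown
  5   | nurse | smoothie | cooking | gray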